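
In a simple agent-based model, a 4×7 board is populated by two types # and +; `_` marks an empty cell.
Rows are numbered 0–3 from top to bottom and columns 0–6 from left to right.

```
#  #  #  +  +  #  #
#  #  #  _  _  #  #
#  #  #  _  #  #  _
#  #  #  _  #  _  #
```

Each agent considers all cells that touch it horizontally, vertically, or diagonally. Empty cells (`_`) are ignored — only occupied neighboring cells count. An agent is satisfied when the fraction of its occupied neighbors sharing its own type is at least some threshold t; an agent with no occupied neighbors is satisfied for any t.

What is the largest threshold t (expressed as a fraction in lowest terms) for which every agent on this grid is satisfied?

1/3

Row 0: (0,0)# 3/3 · (0,1)# 5/5 · (0,2)# 3/4 · (0,3)+ 1/3 · (0,4)+ 1/3 · (0,5)# 3/4 · (0,6)# 3/3
Row 1: (1,0)# 5/5 · (1,1)# 8/8 · (1,2)# 5/6 · (1,5)# 5/6 · (1,6)# 4/4
Row 2: (2,0)# 5/5 · (2,1)# 8/8 · (2,2)# 5/5 · (2,4)# 3/3 · (2,5)# 5/5
Row 3: (3,0)# 3/3 · (3,1)# 5/5 · (3,2)# 3/3 · (3,4)# 2/2 · (3,6)# 1/1
The smallest same-type fraction is 1/3 at (0,3), which reduces to 1/3. Any threshold above that leaves this agent unsatisfied.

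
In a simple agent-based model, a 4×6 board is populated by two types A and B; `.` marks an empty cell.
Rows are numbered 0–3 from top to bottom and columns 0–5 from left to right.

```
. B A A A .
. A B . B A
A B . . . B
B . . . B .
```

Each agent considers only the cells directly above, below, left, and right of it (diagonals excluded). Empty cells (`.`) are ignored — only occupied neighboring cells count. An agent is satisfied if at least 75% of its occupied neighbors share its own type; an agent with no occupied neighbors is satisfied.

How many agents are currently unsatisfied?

(0,1)B 0/2 not
(0,2)A 1/3 not
(0,3)A 2/2 satisfied
(0,4)A 1/2 not
(1,1)A 0/3 not
(1,2)B 0/2 not
(1,4)B 0/2 not
(1,5)A 0/2 not
(2,0)A 0/2 not
(2,1)B 0/2 not
(2,5)B 0/1 not
(3,0)B 0/1 not
(3,4)B 0/0 satisfied
Unsatisfied: (0,1), (0,2), (0,4), (1,1), (1,2), (1,4), (1,5), (2,0), (2,1), (2,5), (3,0) — 11 in total.

11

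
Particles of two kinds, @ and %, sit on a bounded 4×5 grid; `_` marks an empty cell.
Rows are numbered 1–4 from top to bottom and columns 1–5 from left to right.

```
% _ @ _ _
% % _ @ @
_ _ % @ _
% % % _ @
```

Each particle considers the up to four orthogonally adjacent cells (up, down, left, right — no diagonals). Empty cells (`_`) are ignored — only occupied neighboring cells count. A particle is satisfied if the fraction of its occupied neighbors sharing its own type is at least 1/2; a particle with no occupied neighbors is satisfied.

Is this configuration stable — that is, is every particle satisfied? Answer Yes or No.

Row 1: (1,1)% 1/1 satisfied · (1,3)@ 0/0 satisfied
Row 2: (2,1)% 2/2 satisfied · (2,2)% 1/1 satisfied · (2,4)@ 2/2 satisfied · (2,5)@ 1/1 satisfied
Row 3: (3,3)% 1/2 satisfied · (3,4)@ 1/2 satisfied
Row 4: (4,1)% 1/1 satisfied · (4,2)% 2/2 satisfied · (4,3)% 2/2 satisfied · (4,5)@ 0/0 satisfied
All meet the threshold, so the configuration is stable.

Yes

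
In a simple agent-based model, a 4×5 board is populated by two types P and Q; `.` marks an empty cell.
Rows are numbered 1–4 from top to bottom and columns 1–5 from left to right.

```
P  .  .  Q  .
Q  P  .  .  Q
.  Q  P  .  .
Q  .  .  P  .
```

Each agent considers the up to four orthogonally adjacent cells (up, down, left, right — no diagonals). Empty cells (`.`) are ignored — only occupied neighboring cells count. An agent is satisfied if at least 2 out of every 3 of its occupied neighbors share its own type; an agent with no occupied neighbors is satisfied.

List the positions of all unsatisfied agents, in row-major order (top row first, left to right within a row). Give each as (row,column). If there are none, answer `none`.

(1,1), (2,1), (2,2), (3,2), (3,3)

(1,1)P 0/1 not
(1,4)Q 0/0 satisfied
(2,1)Q 0/2 not
(2,2)P 0/2 not
(2,5)Q 0/0 satisfied
(3,2)Q 0/2 not
(3,3)P 0/1 not
(4,1)Q 0/0 satisfied
(4,4)P 0/0 satisfied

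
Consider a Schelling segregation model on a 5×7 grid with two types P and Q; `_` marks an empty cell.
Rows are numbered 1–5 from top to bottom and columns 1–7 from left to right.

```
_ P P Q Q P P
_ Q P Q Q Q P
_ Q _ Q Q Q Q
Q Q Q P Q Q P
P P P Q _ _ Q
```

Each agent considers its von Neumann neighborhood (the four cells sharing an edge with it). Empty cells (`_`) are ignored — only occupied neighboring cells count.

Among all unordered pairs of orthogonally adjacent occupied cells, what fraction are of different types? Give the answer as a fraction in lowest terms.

Scan each occupied cell's neighbors to the right and below so each pair is counted once.
From row 1: 4 unlike of 11 pairs (running 4/11).
From row 2: 4 unlike of 10 pairs (running 8/21).
From row 3: 2 unlike of 8 pairs (running 10/29).
From row 4: 8 unlike of 11 pairs (running 18/40).
From row 5: 1 unlike of 3 pairs (running 19/43).
Total adjacent occupied pairs: 43; unlike-type pairs: 19.
19/43 is already in lowest terms.

19/43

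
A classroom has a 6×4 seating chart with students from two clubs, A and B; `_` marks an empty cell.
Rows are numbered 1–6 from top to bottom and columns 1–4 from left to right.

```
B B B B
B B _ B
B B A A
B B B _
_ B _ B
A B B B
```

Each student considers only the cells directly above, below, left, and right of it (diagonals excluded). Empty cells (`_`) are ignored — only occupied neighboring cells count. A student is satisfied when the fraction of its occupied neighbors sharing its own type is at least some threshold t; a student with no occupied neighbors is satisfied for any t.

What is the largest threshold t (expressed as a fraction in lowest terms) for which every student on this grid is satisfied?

(1,1)B 2/2
(1,2)B 3/3
(1,3)B 2/2
(1,4)B 2/2
(2,1)B 3/3
(2,2)B 3/3
(2,4)B 1/2
(3,1)B 3/3
(3,2)B 3/4
(3,3)A 1/3
(3,4)A 1/2
(4,1)B 2/2
(4,2)B 4/4
(4,3)B 1/2
(5,2)B 2/2
(5,4)B 1/1
(6,1)A 0/1
(6,2)B 2/3
(6,3)B 2/2
(6,4)B 2/2
The smallest same-type fraction is 0/1 at (6,1), which reduces to 0/1. Any threshold above that leaves this student unsatisfied.

0/1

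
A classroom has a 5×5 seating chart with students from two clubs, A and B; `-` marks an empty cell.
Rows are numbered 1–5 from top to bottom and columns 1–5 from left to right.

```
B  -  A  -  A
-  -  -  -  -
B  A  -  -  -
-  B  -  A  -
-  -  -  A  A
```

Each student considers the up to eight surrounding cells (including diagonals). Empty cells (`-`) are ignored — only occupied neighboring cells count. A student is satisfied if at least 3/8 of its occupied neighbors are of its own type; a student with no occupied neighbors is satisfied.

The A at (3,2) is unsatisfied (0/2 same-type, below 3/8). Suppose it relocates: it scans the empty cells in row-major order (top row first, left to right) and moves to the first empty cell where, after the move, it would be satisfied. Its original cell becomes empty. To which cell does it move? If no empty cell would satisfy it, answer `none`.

(1,2)

Vacating (3,2). Empty cells in order:
  (1,2): 1/2 same-type → satisfied — stop here.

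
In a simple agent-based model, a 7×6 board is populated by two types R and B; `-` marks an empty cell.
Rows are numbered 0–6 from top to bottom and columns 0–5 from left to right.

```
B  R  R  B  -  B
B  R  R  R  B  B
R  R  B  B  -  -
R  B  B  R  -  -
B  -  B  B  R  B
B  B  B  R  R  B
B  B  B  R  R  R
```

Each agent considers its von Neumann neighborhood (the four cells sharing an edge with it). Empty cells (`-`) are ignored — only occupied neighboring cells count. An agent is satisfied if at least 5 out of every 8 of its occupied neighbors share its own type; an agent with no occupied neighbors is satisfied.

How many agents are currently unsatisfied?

(0,0)B 1/2 ✗
(0,1)R 2/3 ✓
(0,2)R 2/3 ✓
(0,3)B 0/2 ✗
(0,5)B 1/1 ✓
(1,0)B 1/3 ✗
(1,1)R 3/4 ✓
(1,2)R 3/4 ✓
(1,3)R 1/4 ✗
(1,4)B 1/2 ✗
(1,5)B 2/2 ✓
(2,0)R 2/3 ✓
(2,1)R 2/4 ✗
(2,2)B 2/4 ✗
(2,3)B 1/3 ✗
(3,0)R 1/3 ✗
(3,1)B 1/3 ✗
(3,2)B 3/4 ✓
(3,3)R 0/3 ✗
(4,0)B 1/2 ✗
(4,2)B 3/3 ✓
(4,3)B 1/4 ✗
(4,4)R 1/3 ✗
(4,5)B 1/2 ✗
(5,0)B 3/3 ✓
(5,1)B 3/3 ✓
(5,2)B 3/4 ✓
(5,3)R 2/4 ✗
(5,4)R 3/4 ✓
(5,5)B 1/3 ✗
(6,0)B 2/2 ✓
(6,1)B 3/3 ✓
(6,2)B 2/3 ✓
(6,3)R 2/3 ✓
(6,4)R 3/3 ✓
(6,5)R 1/2 ✗
Unsatisfied: (0,0), (0,3), (1,0), (1,3), (1,4), (2,1), (2,2), (2,3), (3,0), (3,1), (3,3), (4,0), (4,3), (4,4), (4,5), (5,3), (5,5), (6,5) — 18 in total.

18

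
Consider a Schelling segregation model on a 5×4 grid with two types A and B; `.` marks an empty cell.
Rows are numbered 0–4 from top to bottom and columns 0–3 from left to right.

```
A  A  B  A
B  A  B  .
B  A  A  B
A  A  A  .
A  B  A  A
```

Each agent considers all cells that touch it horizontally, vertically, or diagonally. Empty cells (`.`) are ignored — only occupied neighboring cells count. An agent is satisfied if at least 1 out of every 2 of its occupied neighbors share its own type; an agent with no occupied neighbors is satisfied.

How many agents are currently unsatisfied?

(0,0)A 2/3 ✓
(0,1)A 2/5 ✗
(0,2)B 1/4 ✗
(0,3)A 0/2 ✗
(1,0)B 1/5 ✗
(1,1)A 4/8 ✓
(1,2)B 2/7 ✗
(2,0)B 1/5 ✗
(2,1)A 5/8 ✓
(2,2)A 4/6 ✓
(2,3)B 1/3 ✗
(3,0)A 3/5 ✓
(3,1)A 6/8 ✓
(3,2)A 5/7 ✓
(4,0)A 2/3 ✓
(4,1)B 0/5 ✗
(4,2)A 3/4 ✓
(4,3)A 2/2 ✓
Unsatisfied: (0,1), (0,2), (0,3), (1,0), (1,2), (2,0), (2,3), (4,1) — 8 in total.

8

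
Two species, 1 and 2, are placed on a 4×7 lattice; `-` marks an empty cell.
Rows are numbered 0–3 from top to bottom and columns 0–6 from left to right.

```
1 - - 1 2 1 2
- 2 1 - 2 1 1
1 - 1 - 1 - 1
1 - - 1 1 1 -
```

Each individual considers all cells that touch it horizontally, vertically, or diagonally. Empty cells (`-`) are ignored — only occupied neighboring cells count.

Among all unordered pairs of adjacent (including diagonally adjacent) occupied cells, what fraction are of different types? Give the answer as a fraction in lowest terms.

14/31

Scan each occupied cell's neighbors to the right and below (and the two forward diagonals) so each pair is counted once.
From row 0: 9 unlike of 13 pairs (running 9/13).
From row 1: 5 unlike of 10 pairs (running 14/23).
From row 2: 0 unlike of 6 pairs (running 14/29).
From row 3: 0 unlike of 2 pairs (running 14/31).
Total adjacent occupied pairs: 31; unlike-type pairs: 14.
14/31 is already in lowest terms.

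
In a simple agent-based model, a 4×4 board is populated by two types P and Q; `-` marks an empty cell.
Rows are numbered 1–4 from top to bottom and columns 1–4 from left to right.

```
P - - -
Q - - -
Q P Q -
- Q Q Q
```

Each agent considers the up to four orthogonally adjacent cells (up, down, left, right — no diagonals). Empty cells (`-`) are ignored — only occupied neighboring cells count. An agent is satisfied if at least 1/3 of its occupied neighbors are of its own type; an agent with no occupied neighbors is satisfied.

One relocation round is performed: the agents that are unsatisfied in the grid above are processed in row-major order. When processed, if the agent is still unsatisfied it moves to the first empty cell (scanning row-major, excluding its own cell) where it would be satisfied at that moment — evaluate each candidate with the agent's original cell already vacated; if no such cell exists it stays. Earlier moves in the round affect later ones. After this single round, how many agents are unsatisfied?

Initially unsatisfied (in order): (1,1), (3,2).
  (1,1) → (1,2).
  (3,2) → (1,1).
Resulting grid:
P P - -
Q - - -
Q - Q -
- Q Q Q
All satisfied now.

0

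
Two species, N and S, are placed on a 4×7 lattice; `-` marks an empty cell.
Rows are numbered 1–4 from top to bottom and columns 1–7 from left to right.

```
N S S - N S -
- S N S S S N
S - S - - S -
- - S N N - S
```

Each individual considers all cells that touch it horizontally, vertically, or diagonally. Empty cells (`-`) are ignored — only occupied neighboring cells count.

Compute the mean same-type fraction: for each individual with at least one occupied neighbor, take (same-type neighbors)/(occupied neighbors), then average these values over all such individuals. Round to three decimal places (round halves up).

0.497

(1,1)N 0/2
(1,2)S 2/4
(1,3)S 3/4
(1,5)N 0/4
(1,6)S 2/4
(2,2)S 4/6
(2,3)N 0/5
(2,4)S 3/5
(2,5)S 4/5
(2,6)S 3/5
(2,7)N 0/3
(3,1)S 1/1
(3,3)S 3/5
(3,6)S 3/5
(4,3)S 1/2
(4,4)N 1/3
(4,5)N 1/2
(4,7)S 1/1
Sum over 18 individuals: 0/2 + 2/4 + 3/4 + 0/4 + 2/4 + 4/6 + 0/5 + 3/5 + 4/5 + 3/5 + 0/3 + 1/1 + 3/5 + 3/5 + 1/2 + 1/3 + 1/2 + 1/1 = 179/20; mean = 179/20 ÷ 18 = 179/360 = 0.497222… → 0.497.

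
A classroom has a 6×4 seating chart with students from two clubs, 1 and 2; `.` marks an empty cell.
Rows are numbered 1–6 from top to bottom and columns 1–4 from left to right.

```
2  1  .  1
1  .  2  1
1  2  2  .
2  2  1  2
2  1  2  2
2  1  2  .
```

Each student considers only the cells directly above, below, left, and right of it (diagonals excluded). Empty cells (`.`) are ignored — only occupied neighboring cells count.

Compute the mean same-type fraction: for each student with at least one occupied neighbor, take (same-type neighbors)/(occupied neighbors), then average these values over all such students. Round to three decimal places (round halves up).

0.479

Row 1: (1,1)2 0/2 · (1,2)1 0/1 · (1,4)1 1/1
Row 2: (2,1)1 1/2 · (2,3)2 1/2 · (2,4)1 1/2
Row 3: (3,1)1 1/3 · (3,2)2 2/3 · (3,3)2 2/3
Row 4: (4,1)2 2/3 · (4,2)2 2/4 · (4,3)1 0/4 · (4,4)2 1/2
Row 5: (5,1)2 2/3 · (5,2)1 1/4 · (5,3)2 2/4 · (5,4)2 2/2
Row 6: (6,1)2 1/2 · (6,2)1 1/3 · (6,3)2 1/2
Sum over 20 students: 0/2 + 0/1 + 1/1 + 1/2 + 1/2 + 1/2 + 1/3 + 2/3 + 2/3 + 2/3 + 2/4 + 0/4 + 1/2 + 2/3 + 1/4 + 2/4 + 2/2 + 1/2 + 1/3 + 1/2 = 115/12; mean = 115/12 ÷ 20 = 23/48 = 0.479166… → 0.479.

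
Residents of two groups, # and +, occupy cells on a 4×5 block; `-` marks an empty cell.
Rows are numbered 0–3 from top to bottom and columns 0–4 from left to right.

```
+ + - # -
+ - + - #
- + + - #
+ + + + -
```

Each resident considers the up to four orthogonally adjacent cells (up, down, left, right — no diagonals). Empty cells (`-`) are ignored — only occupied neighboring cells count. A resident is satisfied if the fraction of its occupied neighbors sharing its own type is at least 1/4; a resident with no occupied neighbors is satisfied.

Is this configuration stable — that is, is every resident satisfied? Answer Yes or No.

Row 0: (0,0)+ 2/2 ok · (0,1)+ 1/1 ok · (0,3)# 0/0 ok
Row 1: (1,0)+ 1/1 ok · (1,2)+ 1/1 ok · (1,4)# 1/1 ok
Row 2: (2,1)+ 2/2 ok · (2,2)+ 3/3 ok · (2,4)# 1/1 ok
Row 3: (3,0)+ 1/1 ok · (3,1)+ 3/3 ok · (3,2)+ 3/3 ok · (3,3)+ 1/1 ok
All meet the threshold, so the configuration is stable.

Yes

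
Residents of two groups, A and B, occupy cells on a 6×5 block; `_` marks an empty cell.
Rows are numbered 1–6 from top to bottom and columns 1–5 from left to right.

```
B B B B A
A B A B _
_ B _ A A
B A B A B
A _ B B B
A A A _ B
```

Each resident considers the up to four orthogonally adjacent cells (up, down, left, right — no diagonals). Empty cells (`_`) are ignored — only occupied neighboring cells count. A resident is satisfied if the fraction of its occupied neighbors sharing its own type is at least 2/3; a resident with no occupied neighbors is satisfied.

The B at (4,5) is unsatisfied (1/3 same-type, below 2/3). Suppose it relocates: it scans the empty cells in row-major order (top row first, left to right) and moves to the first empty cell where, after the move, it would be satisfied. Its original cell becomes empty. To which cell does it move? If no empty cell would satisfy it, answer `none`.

Vacating (4,5). Empty cells in order:
  (2,5): 1/3 same-type → still unsatisfied.
  (3,1): 2/3 same-type → satisfied — stop here.

(3,1)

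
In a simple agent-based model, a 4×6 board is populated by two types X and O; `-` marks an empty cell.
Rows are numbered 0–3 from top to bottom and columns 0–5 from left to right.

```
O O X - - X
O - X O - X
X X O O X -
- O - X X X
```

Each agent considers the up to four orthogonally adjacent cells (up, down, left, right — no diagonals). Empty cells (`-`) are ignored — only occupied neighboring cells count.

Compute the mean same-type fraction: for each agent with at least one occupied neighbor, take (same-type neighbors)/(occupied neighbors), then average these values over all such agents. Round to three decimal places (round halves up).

0.588

Row 0: (0,0)O 2/2 · (0,1)O 1/2 · (0,2)X 1/2 · (0,5)X 1/1
Row 1: (1,0)O 1/2 · (1,2)X 1/3 · (1,3)O 1/2 · (1,5)X 1/1
Row 2: (2,0)X 1/2 · (2,1)X 1/3 · (2,2)O 1/3 · (2,3)O 2/4 · (2,4)X 1/2
Row 3: (3,1)O 0/1 · (3,3)X 1/2 · (3,4)X 3/3 · (3,5)X 1/1
Sum over 17 agents: 2/2 + 1/2 + 1/2 + 1/1 + 1/2 + 1/3 + 1/2 + 1/1 + 1/2 + 1/3 + 1/3 + 2/4 + 1/2 + 0/1 + 1/2 + 3/3 + 1/1 = 10; mean = 10 ÷ 17 = 10/17 = 0.588235… → 0.588.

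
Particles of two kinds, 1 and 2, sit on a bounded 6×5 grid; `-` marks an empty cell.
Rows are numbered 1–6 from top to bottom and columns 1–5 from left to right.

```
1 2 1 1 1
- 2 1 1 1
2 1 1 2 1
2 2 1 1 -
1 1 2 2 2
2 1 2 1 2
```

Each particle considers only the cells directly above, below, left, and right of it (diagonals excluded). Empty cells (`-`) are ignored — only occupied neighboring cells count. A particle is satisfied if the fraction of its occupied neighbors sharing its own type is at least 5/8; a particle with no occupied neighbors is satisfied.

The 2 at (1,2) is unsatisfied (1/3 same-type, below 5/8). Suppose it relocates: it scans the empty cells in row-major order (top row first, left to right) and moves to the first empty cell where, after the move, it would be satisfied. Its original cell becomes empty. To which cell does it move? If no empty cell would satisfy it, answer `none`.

(2,1)

Vacating (1,2). Empty cells in order:
  (2,1): 2/3 same-type → satisfied — stop here.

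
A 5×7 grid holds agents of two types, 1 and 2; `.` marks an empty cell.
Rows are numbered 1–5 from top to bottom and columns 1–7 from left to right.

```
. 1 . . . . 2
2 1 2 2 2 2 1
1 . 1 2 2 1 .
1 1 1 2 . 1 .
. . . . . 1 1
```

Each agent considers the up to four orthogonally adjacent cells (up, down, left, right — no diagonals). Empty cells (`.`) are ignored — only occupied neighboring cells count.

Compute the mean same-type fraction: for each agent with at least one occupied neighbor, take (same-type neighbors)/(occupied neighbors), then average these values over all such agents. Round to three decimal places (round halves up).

Row 1: (1,2)1 1/1 · (1,7)2 0/1
Row 2: (2,1)2 0/2 · (2,2)1 1/3 · (2,3)2 1/3 · (2,4)2 3/3 · (2,5)2 3/3 · (2,6)2 1/3 · (2,7)1 0/2
Row 3: (3,1)1 1/2 · (3,3)1 1/3 · (3,4)2 3/4 · (3,5)2 2/3 · (3,6)1 1/3
Row 4: (4,1)1 2/2 · (4,2)1 2/2 · (4,3)1 2/3 · (4,4)2 1/2 · (4,6)1 2/2
Row 5: (5,6)1 2/2 · (5,7)1 1/1
Sum over 21 agents: 1/1 + 0/1 + 0/2 + 1/3 + 1/3 + 3/3 + 3/3 + 1/3 + 0/2 + 1/2 + 1/3 + 3/4 + 2/3 + 1/3 + 2/2 + 2/2 + 2/3 + 1/2 + 2/2 + 2/2 + 1/1 = 51/4; mean = 51/4 ÷ 21 = 17/28 = 0.607142… → 0.607.

0.607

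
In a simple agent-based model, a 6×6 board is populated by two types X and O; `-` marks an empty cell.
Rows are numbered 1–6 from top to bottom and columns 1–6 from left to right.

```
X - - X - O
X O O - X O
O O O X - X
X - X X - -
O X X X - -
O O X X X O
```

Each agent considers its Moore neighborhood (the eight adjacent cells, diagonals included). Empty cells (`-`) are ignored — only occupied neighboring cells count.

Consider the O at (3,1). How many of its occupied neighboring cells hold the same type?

Occupied neighbors of (3,1): (2,1)=X, (2,2)=O, (3,2)=O, (4,1)=X.
Same type (O): 2 of 4.

2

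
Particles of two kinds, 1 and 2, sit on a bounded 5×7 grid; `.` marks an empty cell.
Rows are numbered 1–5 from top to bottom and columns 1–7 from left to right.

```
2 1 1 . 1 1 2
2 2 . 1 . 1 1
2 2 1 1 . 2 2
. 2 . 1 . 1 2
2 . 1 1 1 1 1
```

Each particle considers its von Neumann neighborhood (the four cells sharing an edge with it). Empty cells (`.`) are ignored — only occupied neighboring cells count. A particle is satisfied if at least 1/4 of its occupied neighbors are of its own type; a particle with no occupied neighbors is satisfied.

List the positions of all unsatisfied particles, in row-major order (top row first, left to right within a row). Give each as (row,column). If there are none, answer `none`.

Row 1: (1,1)2 1/2 satisfied · (1,2)1 1/3 satisfied · (1,3)1 1/1 satisfied · (1,5)1 1/1 satisfied · (1,6)1 2/3 satisfied · (1,7)2 0/2 not
Row 2: (2,1)2 3/3 satisfied · (2,2)2 2/3 satisfied · (2,4)1 1/1 satisfied · (2,6)1 2/3 satisfied · (2,7)1 1/3 satisfied
Row 3: (3,1)2 2/2 satisfied · (3,2)2 3/4 satisfied · (3,3)1 1/2 satisfied · (3,4)1 3/3 satisfied · (3,6)2 1/3 satisfied · (3,7)2 2/3 satisfied
Row 4: (4,2)2 1/1 satisfied · (4,4)1 2/2 satisfied · (4,6)1 1/3 satisfied · (4,7)2 1/3 satisfied
Row 5: (5,1)2 0/0 satisfied · (5,3)1 1/1 satisfied · (5,4)1 3/3 satisfied · (5,5)1 2/2 satisfied · (5,6)1 3/3 satisfied · (5,7)1 1/2 satisfied

(1,7)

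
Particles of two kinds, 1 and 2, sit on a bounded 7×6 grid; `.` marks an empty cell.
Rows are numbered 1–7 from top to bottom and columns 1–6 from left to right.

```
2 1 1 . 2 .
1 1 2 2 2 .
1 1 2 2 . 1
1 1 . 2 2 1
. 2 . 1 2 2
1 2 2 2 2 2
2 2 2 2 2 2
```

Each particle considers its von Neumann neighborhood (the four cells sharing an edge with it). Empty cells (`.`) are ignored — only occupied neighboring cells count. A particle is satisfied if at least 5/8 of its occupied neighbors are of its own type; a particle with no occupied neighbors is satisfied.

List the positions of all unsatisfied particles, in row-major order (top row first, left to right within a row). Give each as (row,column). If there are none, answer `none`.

(1,1), (1,3), (2,3), (4,6), (5,2), (5,4), (6,1), (7,1)

(1,1)2 0/2 unhappy
(1,2)1 2/3 ok
(1,3)1 1/2 unhappy
(1,5)2 1/1 ok
(2,1)1 2/3 ok
(2,2)1 3/4 ok
(2,3)2 2/4 unhappy
(2,4)2 3/3 ok
(2,5)2 2/2 ok
(3,1)1 3/3 ok
(3,2)1 3/4 ok
(3,3)2 2/3 ok
(3,4)2 3/3 ok
(3,6)1 1/1 ok
(4,1)1 2/2 ok
(4,2)1 2/3 ok
(4,4)2 2/3 ok
(4,5)2 2/3 ok
(4,6)1 1/3 unhappy
(5,2)2 1/2 unhappy
(5,4)1 0/3 unhappy
(5,5)2 3/4 ok
(5,6)2 2/3 ok
(6,1)1 0/2 unhappy
(6,2)2 3/4 ok
(6,3)2 3/3 ok
(6,4)2 3/4 ok
(6,5)2 4/4 ok
(6,6)2 3/3 ok
(7,1)2 1/2 unhappy
(7,2)2 3/3 ok
(7,3)2 3/3 ok
(7,4)2 3/3 ok
(7,5)2 3/3 ok
(7,6)2 2/2 ok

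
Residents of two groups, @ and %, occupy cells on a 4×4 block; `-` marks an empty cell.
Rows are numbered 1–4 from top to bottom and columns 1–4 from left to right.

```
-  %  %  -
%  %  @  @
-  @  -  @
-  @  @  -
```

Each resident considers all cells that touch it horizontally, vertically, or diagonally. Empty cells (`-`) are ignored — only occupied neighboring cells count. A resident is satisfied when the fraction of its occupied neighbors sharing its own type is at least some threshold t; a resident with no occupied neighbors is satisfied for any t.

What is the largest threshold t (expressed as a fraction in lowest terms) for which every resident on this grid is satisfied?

1/2

Row 1: (1,2)% 3/4 · (1,3)% 2/4
Row 2: (2,1)% 2/3 · (2,2)% 3/5 · (2,3)@ 3/6 · (2,4)@ 2/3
Row 3: (3,2)@ 3/5 · (3,4)@ 3/3
Row 4: (4,2)@ 2/2 · (4,3)@ 3/3
The smallest same-type fraction is 2/4 at (1,3), which reduces to 1/2. Any threshold above that leaves this resident unsatisfied.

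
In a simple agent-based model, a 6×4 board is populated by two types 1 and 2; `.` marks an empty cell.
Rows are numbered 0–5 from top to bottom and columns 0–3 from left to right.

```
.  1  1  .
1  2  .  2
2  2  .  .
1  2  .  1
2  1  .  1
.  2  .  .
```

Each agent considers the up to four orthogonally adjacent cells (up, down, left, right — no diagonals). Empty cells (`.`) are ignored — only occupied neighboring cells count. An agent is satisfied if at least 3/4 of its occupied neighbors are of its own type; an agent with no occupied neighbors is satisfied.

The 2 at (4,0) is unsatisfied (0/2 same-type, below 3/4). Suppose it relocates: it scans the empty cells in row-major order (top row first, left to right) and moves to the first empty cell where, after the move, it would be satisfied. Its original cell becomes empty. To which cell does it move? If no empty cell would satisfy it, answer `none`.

Vacating (4,0). Empty cells in order:
  (0,0): 0/2 same-type → still unsatisfied.
  (0,3): 1/2 same-type → still unsatisfied.
  (1,2): 2/3 same-type → still unsatisfied.
  (2,2): 1/1 same-type → satisfied — stop here.

(2,2)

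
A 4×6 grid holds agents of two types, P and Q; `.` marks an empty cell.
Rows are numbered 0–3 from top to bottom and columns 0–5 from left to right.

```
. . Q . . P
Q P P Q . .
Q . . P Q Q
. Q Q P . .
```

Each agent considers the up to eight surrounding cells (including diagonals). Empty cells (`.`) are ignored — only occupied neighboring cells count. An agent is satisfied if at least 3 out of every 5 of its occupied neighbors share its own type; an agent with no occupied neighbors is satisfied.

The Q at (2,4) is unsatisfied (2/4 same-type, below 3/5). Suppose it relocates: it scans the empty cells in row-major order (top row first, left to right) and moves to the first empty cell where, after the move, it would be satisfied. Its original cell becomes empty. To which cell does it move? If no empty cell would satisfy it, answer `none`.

(0,3)

Vacating (2,4). Empty cells in order:
  (0,0): 1/2 same-type → still unsatisfied.
  (0,1): 2/4 same-type → still unsatisfied.
  (0,3): 2/3 same-type → satisfied — stop here.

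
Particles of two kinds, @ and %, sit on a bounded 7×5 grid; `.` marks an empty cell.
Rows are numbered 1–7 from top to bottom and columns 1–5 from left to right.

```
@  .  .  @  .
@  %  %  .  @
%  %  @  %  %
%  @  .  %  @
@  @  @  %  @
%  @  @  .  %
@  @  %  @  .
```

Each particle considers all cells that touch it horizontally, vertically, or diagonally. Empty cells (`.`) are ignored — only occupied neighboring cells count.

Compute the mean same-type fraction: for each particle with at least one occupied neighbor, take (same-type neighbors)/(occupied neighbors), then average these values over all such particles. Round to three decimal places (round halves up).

Row 1: (1,1)@ 1/2 · (1,4)@ 1/2
Row 2: (2,1)@ 1/4 · (2,2)% 3/6 · (2,3)% 3/5 · (2,5)@ 1/3
Row 3: (3,1)% 3/5 · (3,2)% 4/7 · (3,3)@ 1/6 · (3,4)% 3/6 · (3,5)% 2/4
Row 4: (4,1)% 2/5 · (4,2)@ 4/7 · (4,4)% 3/7 · (4,5)@ 1/5
Row 5: (5,1)@ 3/5 · (5,2)@ 5/7 · (5,3)@ 4/6 · (5,4)% 2/6 · (5,5)@ 1/4
Row 6: (6,1)% 0/5 · (6,2)@ 6/8 · (6,3)@ 5/7 · (6,5)% 1/3
Row 7: (7,1)@ 2/3 · (7,2)@ 3/5 · (7,3)% 0/4 · (7,4)@ 1/3
Sum over 28 particles: 1/2 + 1/2 + 1/4 + 3/6 + 3/5 + 1/3 + 3/5 + 4/7 + 1/6 + 3/6 + 2/4 + 2/5 + 4/7 + 3/7 + 1/5 + 3/5 + 5/7 + 4/6 + 2/6 + 1/4 + 0/5 + 6/8 + 5/7 + 1/3 + 2/3 + 3/5 + 0/4 + 1/3 = 151/12; mean = 151/12 ÷ 28 = 151/336 = 0.449404… → 0.449.

0.449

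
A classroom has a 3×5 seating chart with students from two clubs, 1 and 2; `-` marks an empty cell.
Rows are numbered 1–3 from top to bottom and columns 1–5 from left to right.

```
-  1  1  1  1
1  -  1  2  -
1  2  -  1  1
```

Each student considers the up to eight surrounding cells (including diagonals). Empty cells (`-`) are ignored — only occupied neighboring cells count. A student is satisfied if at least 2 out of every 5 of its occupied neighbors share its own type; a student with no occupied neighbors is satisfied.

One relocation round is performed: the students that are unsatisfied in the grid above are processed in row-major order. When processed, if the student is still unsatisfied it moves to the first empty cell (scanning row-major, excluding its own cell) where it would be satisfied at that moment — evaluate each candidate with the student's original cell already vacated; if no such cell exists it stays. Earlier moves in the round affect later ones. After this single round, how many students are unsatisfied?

2

Initially unsatisfied (in order): (2,4), (3,2).
  (2,4): no empty cell satisfies it; stays.
  (3,2): no empty cell satisfies it; stays.
Resulting grid:
- 1 1 1 1
1 - 1 2 -
1 2 - 1 1
Unsatisfied now: (2,4), (3,2).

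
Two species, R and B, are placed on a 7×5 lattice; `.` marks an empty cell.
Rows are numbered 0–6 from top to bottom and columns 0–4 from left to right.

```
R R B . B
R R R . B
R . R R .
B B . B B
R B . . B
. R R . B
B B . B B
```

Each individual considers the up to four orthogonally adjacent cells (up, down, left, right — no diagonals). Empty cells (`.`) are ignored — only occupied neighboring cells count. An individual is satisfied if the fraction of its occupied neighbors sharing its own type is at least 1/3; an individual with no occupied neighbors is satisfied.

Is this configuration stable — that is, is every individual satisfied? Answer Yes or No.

(0,0)R 2/2 ok
(0,1)R 2/3 ok
(0,2)B 0/2 unhappy
(0,4)B 1/1 ok
(1,0)R 3/3 ok
(1,1)R 3/3 ok
(1,2)R 2/3 ok
(1,4)B 1/1 ok
(2,0)R 1/2 ok
(2,2)R 2/2 ok
(2,3)R 1/2 ok
(3,0)B 1/3 ok
(3,1)B 2/2 ok
(3,3)B 1/2 ok
(3,4)B 2/2 ok
(4,0)R 0/2 unhappy
(4,1)B 1/3 ok
(4,4)B 2/2 ok
(5,1)R 1/3 ok
(5,2)R 1/1 ok
(5,4)B 2/2 ok
(6,0)B 1/1 ok
(6,1)B 1/2 ok
(6,3)B 1/1 ok
(6,4)B 2/2 ok
For instance (0,2) has only 0/2 same-type neighbors, below 1/3.

No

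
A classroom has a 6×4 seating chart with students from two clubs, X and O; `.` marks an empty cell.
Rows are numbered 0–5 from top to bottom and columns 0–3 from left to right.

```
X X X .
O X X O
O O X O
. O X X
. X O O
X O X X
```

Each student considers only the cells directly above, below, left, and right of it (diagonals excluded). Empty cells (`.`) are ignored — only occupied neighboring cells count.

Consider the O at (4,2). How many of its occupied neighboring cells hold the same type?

Occupied neighbors of (4,2): (3,2)=X, (5,2)=X, (4,1)=X, (4,3)=O.
Same type (O): 1 of 4.

1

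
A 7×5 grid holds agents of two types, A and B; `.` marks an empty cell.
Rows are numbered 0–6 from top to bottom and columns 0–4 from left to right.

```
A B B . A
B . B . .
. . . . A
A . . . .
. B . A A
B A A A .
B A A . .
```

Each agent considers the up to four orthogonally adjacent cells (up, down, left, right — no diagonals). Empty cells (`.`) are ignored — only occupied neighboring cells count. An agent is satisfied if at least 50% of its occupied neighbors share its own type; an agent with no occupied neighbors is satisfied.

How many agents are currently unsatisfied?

(0,0)A 0/2 not
(0,1)B 1/2 satisfied
(0,2)B 2/2 satisfied
(0,4)A 0/0 satisfied
(1,0)B 0/1 not
(1,2)B 1/1 satisfied
(2,4)A 0/0 satisfied
(3,0)A 0/0 satisfied
(4,1)B 0/1 not
(4,3)A 2/2 satisfied
(4,4)A 1/1 satisfied
(5,0)B 1/2 satisfied
(5,1)A 2/4 satisfied
(5,2)A 3/3 satisfied
(5,3)A 2/2 satisfied
(6,0)B 1/2 satisfied
(6,1)A 2/3 satisfied
(6,2)A 2/2 satisfied
Unsatisfied: (0,0), (1,0), (4,1) — 3 in total.

3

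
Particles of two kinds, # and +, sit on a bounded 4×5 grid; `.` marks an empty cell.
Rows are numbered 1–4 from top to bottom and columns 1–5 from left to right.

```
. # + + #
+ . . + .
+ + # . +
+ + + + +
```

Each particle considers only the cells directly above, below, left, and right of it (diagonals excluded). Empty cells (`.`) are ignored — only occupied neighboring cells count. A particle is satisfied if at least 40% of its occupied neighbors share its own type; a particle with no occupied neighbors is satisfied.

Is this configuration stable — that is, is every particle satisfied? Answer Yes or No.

Row 1: (1,2)# 0/1 not · (1,3)+ 1/2 satisfied · (1,4)+ 2/3 satisfied · (1,5)# 0/1 not
Row 2: (2,1)+ 1/1 satisfied · (2,4)+ 1/1 satisfied
Row 3: (3,1)+ 3/3 satisfied · (3,2)+ 2/3 satisfied · (3,3)# 0/2 not · (3,5)+ 1/1 satisfied
Row 4: (4,1)+ 2/2 satisfied · (4,2)+ 3/3 satisfied · (4,3)+ 2/3 satisfied · (4,4)+ 2/2 satisfied · (4,5)+ 2/2 satisfied
For instance (1,2) has only 0/1 same-type neighbors, below 2/5.

No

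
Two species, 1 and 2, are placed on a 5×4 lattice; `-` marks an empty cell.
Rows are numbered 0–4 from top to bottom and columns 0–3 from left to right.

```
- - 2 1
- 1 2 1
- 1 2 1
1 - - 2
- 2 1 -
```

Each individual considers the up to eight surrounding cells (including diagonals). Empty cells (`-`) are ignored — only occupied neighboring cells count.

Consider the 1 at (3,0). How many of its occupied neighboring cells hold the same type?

1

Occupied neighbors of (3,0): (2,1)=1, (4,1)=2.
Same type (1): 1 of 2.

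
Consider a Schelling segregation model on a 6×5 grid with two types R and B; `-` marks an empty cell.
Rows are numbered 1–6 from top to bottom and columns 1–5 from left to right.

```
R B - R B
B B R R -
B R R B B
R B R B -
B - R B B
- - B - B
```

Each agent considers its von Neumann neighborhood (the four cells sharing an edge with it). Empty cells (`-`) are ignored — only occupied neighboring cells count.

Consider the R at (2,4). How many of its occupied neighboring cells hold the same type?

Occupied neighbors of (2,4): (1,4)=R, (3,4)=B, (2,3)=R.
Same type (R): 2 of 3.

2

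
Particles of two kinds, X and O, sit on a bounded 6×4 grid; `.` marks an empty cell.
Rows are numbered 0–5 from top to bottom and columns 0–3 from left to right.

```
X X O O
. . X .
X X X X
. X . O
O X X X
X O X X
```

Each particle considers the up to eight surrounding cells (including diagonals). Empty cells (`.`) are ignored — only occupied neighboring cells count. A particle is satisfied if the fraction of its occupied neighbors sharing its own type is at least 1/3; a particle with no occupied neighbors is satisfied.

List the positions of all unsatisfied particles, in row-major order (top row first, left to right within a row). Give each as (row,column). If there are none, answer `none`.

(3,3), (4,0), (5,1)

Row 0: (0,0)X 1/1 satisfied · (0,1)X 2/3 satisfied · (0,2)O 1/3 satisfied · (0,3)O 1/2 satisfied
Row 1: (1,2)X 4/6 satisfied
Row 2: (2,0)X 2/2 satisfied · (2,1)X 4/4 satisfied · (2,2)X 4/5 satisfied · (2,3)X 2/3 satisfied
Row 3: (3,1)X 5/6 satisfied · (3,3)O 0/4 not
Row 4: (4,0)O 1/4 not · (4,1)X 4/6 satisfied · (4,2)X 5/7 satisfied · (4,3)X 3/4 satisfied
Row 5: (5,0)X 1/3 satisfied · (5,1)O 1/5 not · (5,2)X 4/5 satisfied · (5,3)X 3/3 satisfied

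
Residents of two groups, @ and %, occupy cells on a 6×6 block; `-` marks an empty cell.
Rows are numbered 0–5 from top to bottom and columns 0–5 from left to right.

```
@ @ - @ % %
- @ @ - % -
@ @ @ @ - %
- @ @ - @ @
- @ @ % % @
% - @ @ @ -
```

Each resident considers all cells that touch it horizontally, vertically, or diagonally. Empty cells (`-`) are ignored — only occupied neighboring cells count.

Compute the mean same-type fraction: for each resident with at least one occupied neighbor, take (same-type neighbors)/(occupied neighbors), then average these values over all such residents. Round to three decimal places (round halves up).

Row 0: (0,0)@ 2/2 · (0,1)@ 3/3 · (0,3)@ 1/3 · (0,4)% 2/3 · (0,5)% 2/2
Row 1: (1,1)@ 6/6 · (1,2)@ 6/6 · (1,4)% 3/5
Row 2: (2,0)@ 3/3 · (2,1)@ 6/6 · (2,2)@ 6/6 · (2,3)@ 4/5 · (2,5)% 1/3
Row 3: (3,1)@ 6/6 · (3,2)@ 6/7 · (3,4)@ 3/6 · (3,5)@ 2/4
Row 4: (4,1)@ 4/5 · (4,2)@ 5/6 · (4,3)% 1/7 · (4,4)% 1/6 · (4,5)@ 3/4
Row 5: (5,0)% 0/1 · (5,2)@ 3/4 · (5,3)@ 3/5 · (5,4)@ 2/4
Sum over 26 residents: 2/2 + 3/3 + 1/3 + 2/3 + 2/2 + 6/6 + 6/6 + 3/5 + 3/3 + 6/6 + 6/6 + 4/5 + 1/3 + 6/6 + 6/7 + 3/6 + 2/4 + 4/5 + 5/6 + 1/7 + 1/6 + 3/4 + 0/1 + 3/4 + 3/5 + 2/4 = 272/15; mean = 272/15 ÷ 26 = 136/195 = 0.697435… → 0.697.

0.697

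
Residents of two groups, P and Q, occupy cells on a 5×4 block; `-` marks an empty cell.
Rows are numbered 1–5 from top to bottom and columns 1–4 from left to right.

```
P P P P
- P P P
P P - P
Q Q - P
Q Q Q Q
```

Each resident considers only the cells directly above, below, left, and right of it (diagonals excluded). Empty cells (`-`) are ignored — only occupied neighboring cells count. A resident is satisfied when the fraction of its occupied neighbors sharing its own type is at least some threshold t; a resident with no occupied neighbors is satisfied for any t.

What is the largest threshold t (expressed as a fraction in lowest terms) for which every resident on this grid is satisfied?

Row 1: (1,1)P 1/1 · (1,2)P 3/3 · (1,3)P 3/3 · (1,4)P 2/2
Row 2: (2,2)P 3/3 · (2,3)P 3/3 · (2,4)P 3/3
Row 3: (3,1)P 1/2 · (3,2)P 2/3 · (3,4)P 2/2
Row 4: (4,1)Q 2/3 · (4,2)Q 2/3 · (4,4)P 1/2
Row 5: (5,1)Q 2/2 · (5,2)Q 3/3 · (5,3)Q 2/2 · (5,4)Q 1/2
The smallest same-type fraction is 1/2 at (3,1), which reduces to 1/2. Any threshold above that leaves this resident unsatisfied.

1/2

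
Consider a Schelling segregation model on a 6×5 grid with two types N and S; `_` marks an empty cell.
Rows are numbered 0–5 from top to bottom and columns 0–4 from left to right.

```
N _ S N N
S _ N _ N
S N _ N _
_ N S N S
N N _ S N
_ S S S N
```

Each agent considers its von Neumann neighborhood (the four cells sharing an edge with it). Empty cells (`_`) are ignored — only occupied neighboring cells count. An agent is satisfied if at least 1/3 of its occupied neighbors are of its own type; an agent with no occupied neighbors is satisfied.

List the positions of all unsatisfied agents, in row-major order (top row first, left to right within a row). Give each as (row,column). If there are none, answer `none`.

(0,0), (0,2), (1,2), (3,2), (3,3), (3,4)

(0,0)N 0/1 unhappy
(0,2)S 0/2 unhappy
(0,3)N 1/2 ok
(0,4)N 2/2 ok
(1,0)S 1/2 ok
(1,2)N 0/1 unhappy
(1,4)N 1/1 ok
(2,0)S 1/2 ok
(2,1)N 1/2 ok
(2,3)N 1/1 ok
(3,1)N 2/3 ok
(3,2)S 0/2 unhappy
(3,3)N 1/4 unhappy
(3,4)S 0/2 unhappy
(4,0)N 1/1 ok
(4,1)N 2/3 ok
(4,3)S 1/3 ok
(4,4)N 1/3 ok
(5,1)S 1/2 ok
(5,2)S 2/2 ok
(5,3)S 2/3 ok
(5,4)N 1/2 ok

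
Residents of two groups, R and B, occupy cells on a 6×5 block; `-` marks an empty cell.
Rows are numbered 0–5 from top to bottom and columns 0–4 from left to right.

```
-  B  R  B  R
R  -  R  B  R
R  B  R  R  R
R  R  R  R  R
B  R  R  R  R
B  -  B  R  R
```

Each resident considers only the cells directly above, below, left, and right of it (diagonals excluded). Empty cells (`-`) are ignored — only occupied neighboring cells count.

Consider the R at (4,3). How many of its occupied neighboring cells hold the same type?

4

Occupied neighbors of (4,3): (3,3)=R, (5,3)=R, (4,2)=R, (4,4)=R.
Same type (R): 4 of 4.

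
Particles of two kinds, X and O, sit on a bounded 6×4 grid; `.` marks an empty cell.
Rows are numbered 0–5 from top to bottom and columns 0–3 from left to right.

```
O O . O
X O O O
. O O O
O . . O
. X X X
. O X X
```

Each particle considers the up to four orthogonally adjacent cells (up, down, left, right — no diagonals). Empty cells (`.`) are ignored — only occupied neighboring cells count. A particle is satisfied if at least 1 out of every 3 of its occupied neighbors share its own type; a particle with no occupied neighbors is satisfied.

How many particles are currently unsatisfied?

2

(0,0)O 1/2 satisfied
(0,1)O 2/2 satisfied
(0,3)O 1/1 satisfied
(1,0)X 0/2 not
(1,1)O 3/4 satisfied
(1,2)O 3/3 satisfied
(1,3)O 3/3 satisfied
(2,1)O 2/2 satisfied
(2,2)O 3/3 satisfied
(2,3)O 3/3 satisfied
(3,0)O 0/0 satisfied
(3,3)O 1/2 satisfied
(4,1)X 1/2 satisfied
(4,2)X 3/3 satisfied
(4,3)X 2/3 satisfied
(5,1)O 0/2 not
(5,2)X 2/3 satisfied
(5,3)X 2/2 satisfied
Unsatisfied: (1,0), (5,1) — 2 in total.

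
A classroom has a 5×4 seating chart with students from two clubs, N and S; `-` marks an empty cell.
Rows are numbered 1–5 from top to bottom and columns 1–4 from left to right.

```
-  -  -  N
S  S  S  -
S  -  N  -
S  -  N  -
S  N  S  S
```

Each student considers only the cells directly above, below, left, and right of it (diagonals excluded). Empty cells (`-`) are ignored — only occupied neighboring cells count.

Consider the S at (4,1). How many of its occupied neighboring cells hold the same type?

2

Occupied neighbors of (4,1): (3,1)=S, (5,1)=S.
Same type (S): 2 of 2.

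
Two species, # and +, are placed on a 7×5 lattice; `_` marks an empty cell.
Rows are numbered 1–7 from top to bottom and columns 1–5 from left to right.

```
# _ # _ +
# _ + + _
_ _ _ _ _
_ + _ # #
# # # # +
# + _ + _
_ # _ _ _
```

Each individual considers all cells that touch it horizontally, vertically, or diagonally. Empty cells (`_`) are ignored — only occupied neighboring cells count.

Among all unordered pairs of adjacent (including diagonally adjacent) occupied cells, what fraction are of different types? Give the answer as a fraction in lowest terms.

Scan each occupied cell's neighbors to the right and below (and the two forward diagonals) so each pair is counted once.
From row 1: 2 unlike of 4 pairs (running 2/4).
From row 2: 0 unlike of 1 pairs (running 2/5).
From row 4: 5 unlike of 9 pairs (running 7/14).
From row 5: 6 unlike of 12 pairs (running 13/26).
From row 6: 2 unlike of 3 pairs (running 15/29).
Total adjacent occupied pairs: 29; unlike-type pairs: 15.
15/29 is already in lowest terms.

15/29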